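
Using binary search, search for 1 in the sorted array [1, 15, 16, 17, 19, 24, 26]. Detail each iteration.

Binary search for 1 in [1, 15, 16, 17, 19, 24, 26]:

lo=0, hi=6, mid=3, arr[mid]=17 -> 17 > 1, search left half
lo=0, hi=2, mid=1, arr[mid]=15 -> 15 > 1, search left half
lo=0, hi=0, mid=0, arr[mid]=1 -> Found target at index 0!

Binary search finds 1 at index 0 after 3 comparisons. The search repeatedly halves the search space by comparing with the middle element.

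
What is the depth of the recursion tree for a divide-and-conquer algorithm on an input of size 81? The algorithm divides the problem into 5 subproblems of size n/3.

For divide and conquer with division factor 3:

Problem sizes at each level:
Level 0: 81
Level 1: 27
Level 2: 9
Level 3: 3
Level 4: 1

The root is level 0 and the size-1 base case is level 4 (the tree spans levels 0 through 4, i.e. 5 levels counting the root), so the depth is the number of divisions: log_3(81) = 4

The recursion tree depth is log_3(81) = 4. At each level, the problem size is divided by 3, so it takes 4 divisions to reduce to a base case of size 1. The algorithm makes 5 recursive calls at each level.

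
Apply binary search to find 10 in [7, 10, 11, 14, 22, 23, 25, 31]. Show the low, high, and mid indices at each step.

Binary search for 10 in [7, 10, 11, 14, 22, 23, 25, 31]:

lo=0, hi=7, mid=3, arr[mid]=14 -> 14 > 10, search left half
lo=0, hi=2, mid=1, arr[mid]=10 -> Found target at index 1!

Binary search finds 10 at index 1 after 2 comparisons. The search repeatedly halves the search space by comparing with the middle element.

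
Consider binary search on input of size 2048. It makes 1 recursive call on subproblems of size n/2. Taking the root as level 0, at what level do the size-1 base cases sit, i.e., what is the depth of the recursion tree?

For divide and conquer with division factor 2:

Problem sizes at each level:
Level 0: 2048
Level 1: 1024
Level 2: 512
Level 3: 256
Level 4: 128
Level 5: 64
Level 6: 32
Level 7: 16
Level 8: 8
Level 9: 4
Level 10: 2
Level 11: 1

The root is level 0 and the size-1 base case is level 11 (the tree spans levels 0 through 11, i.e. 12 levels counting the root), so the depth is the number of divisions: log_2(2048) = 11

The recursion tree depth is log_2(2048) = 11. At each level, the problem size is divided by 2, so it takes 11 divisions to reduce to a base case of size 1. The algorithm makes 1 recursive call at each level.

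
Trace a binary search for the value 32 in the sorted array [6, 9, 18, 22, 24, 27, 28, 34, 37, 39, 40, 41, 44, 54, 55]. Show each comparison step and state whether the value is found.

Binary search for 32 in [6, 9, 18, 22, 24, 27, 28, 34, 37, 39, 40, 41, 44, 54, 55]:

lo=0, hi=14, mid=7, arr[mid]=34 -> 34 > 32, search left half
lo=0, hi=6, mid=3, arr[mid]=22 -> 22 < 32, search right half
lo=4, hi=6, mid=5, arr[mid]=27 -> 27 < 32, search right half
lo=6, hi=6, mid=6, arr[mid]=28 -> 28 < 32, search right half
lo=7 > hi=6, target 32 not found

Binary search determines that 32 is not in the array after 4 comparisons. The search space was exhausted without finding the target.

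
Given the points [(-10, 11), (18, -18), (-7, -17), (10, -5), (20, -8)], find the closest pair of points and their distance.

Computing all pairwise distances among 5 points:

d((-10, 11), (18, -18)) = 40.3113
d((-10, 11), (-7, -17)) = 28.1603
d((-10, 11), (10, -5)) = 25.6125
d((-10, 11), (20, -8)) = 35.5106
d((18, -18), (-7, -17)) = 25.02
d((18, -18), (10, -5)) = 15.2643
d((18, -18), (20, -8)) = 10.198 <-- minimum
d((-7, -17), (10, -5)) = 20.8087
d((-7, -17), (20, -8)) = 28.4605
d((10, -5), (20, -8)) = 10.4403

Closest pair: (18, -18) and (20, -8) with distance 10.198

The closest pair is (18, -18) and (20, -8) with Euclidean distance 10.198. For 5 points, brute-force pairwise comparison is shown above. For large n, the divide-and-conquer algorithm (sort by x, recurse on halves, check the dividing strip) achieves O(n log n).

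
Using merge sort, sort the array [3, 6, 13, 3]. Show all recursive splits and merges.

Merge sort trace:

Split: [3, 6, 13, 3] -> [3, 6] and [13, 3]
  Split: [3, 6] -> [3] and [6]
  Merge: [3] + [6] -> [3, 6]
  Split: [13, 3] -> [13] and [3]
  Merge: [13] + [3] -> [3, 13]
Merge: [3, 6] + [3, 13] -> [3, 3, 6, 13]

Final sorted array: [3, 3, 6, 13]

The merge sort proceeds by recursively splitting the array and merging sorted halves.
After all merges, the sorted array is [3, 3, 6, 13].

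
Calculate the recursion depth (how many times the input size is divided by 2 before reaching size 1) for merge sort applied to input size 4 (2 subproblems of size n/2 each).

For divide and conquer with division factor 2:

Problem sizes at each level:
Level 0: 4
Level 1: 2
Level 2: 1

The root is level 0 and the size-1 base case is level 2 (the tree spans levels 0 through 2, i.e. 3 levels counting the root), so the depth is the number of divisions: log_2(4) = 2

The recursion tree depth is log_2(4) = 2. At each level, the problem size is divided by 2, so it takes 2 divisions to reduce to a base case of size 1. The algorithm makes 2 recursive calls at each level.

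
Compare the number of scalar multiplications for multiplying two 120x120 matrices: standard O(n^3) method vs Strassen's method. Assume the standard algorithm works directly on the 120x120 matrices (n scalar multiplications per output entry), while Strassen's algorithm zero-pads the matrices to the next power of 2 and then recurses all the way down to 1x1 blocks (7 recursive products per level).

Matrix multiplication for 120x120 matrices:

Strassen's algorithm requires power-of-2 dimensions. Pad 120x120 to 128x128 (next power of 2).

Standard algorithm: 120^3 = 1728000 multiplications
Strassen's algorithm: 7^(log2(128)) = 7^7 = 823543 multiplications
Savings: 1728000 - 823543 = 904457 multiplications

Standard: 1728000 multiplications (120^3). Strassen: 823543 multiplications (7^7, after padding to 128x128). Strassen reduces 8 recursive multiplications to 7 at each level.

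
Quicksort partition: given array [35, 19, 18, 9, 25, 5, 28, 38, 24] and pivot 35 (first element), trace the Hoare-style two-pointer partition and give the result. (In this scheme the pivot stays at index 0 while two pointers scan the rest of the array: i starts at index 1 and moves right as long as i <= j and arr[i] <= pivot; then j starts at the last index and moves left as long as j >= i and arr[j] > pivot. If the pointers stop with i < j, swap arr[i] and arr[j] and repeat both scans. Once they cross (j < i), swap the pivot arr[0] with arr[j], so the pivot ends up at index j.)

Hoare-style two-pointer partition with pivot = 35:

Initial array: [35, 19, 18, 9, 25, 5, 28, 38, 24]

Pointers start at i = 1, j = 8.
i stops at index 7 (arr[7]=38 > 35), j stops at index 8 (arr[8]=24 <= 35): swap arr[7] and arr[8], array becomes [35, 19, 18, 9, 25, 5, 28, 24, 38]
i ends at 8, j ends at 7: the pointers have crossed (j < i), so scanning stops.

Swap pivot arr[0] with arr[7] to place pivot at position 7: [24, 19, 18, 9, 25, 5, 28, 35, 38]
Pivot position: 7

After partitioning with pivot 35, the array becomes [24, 19, 18, 9, 25, 5, 28, 35, 38]. The pivot is placed at index 7. All elements to the left of the pivot are <= 35, and all elements to the right are > 35.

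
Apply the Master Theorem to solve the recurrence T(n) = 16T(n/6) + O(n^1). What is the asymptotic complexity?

Master Theorem for T(n) = 16T(n/6) + O(n^1):

a = 16, b = 6, c = 1
log_b(a) = log_6(16) = 1.5474

Case 1: c = 1 < log_6(16) = 1.5474
T(n) = O(n^(log_6 16))

For T(n) = 16T(n/6) + O(n^1): log_6(16) = 1.5474. This is Case 1 of the Master Theorem (c < log_b(a), work dominated by leaves), giving O(n^(log_6 16)).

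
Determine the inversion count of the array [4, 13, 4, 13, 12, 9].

Finding inversions in [4, 13, 4, 13, 12, 9]:

(1, 2): arr[1]=13 > arr[2]=4
(1, 4): arr[1]=13 > arr[4]=12
(1, 5): arr[1]=13 > arr[5]=9
(3, 4): arr[3]=13 > arr[4]=12
(3, 5): arr[3]=13 > arr[5]=9
(4, 5): arr[4]=12 > arr[5]=9

Total inversions: 6

The array has 6 inversion(s): (1,2), (1,4), (1,5), (3,4), (3,5), (4,5). Each pair (i,j) satisfies i < j and arr[i] > arr[j].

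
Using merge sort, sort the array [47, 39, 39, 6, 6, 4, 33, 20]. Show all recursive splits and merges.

Merge sort trace:

Split: [47, 39, 39, 6, 6, 4, 33, 20] -> [47, 39, 39, 6] and [6, 4, 33, 20]
  Split: [47, 39, 39, 6] -> [47, 39] and [39, 6]
    Split: [47, 39] -> [47] and [39]
    Merge: [47] + [39] -> [39, 47]
    Split: [39, 6] -> [39] and [6]
    Merge: [39] + [6] -> [6, 39]
  Merge: [39, 47] + [6, 39] -> [6, 39, 39, 47]
  Split: [6, 4, 33, 20] -> [6, 4] and [33, 20]
    Split: [6, 4] -> [6] and [4]
    Merge: [6] + [4] -> [4, 6]
    Split: [33, 20] -> [33] and [20]
    Merge: [33] + [20] -> [20, 33]
  Merge: [4, 6] + [20, 33] -> [4, 6, 20, 33]
Merge: [6, 39, 39, 47] + [4, 6, 20, 33] -> [4, 6, 6, 20, 33, 39, 39, 47]

Final sorted array: [4, 6, 6, 20, 33, 39, 39, 47]

The merge sort proceeds by recursively splitting the array and merging sorted halves.
After all merges, the sorted array is [4, 6, 6, 20, 33, 39, 39, 47].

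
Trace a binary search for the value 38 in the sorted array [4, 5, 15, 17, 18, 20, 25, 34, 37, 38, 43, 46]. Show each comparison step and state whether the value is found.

Binary search for 38 in [4, 5, 15, 17, 18, 20, 25, 34, 37, 38, 43, 46]:

lo=0, hi=11, mid=5, arr[mid]=20 -> 20 < 38, search right half
lo=6, hi=11, mid=8, arr[mid]=37 -> 37 < 38, search right half
lo=9, hi=11, mid=10, arr[mid]=43 -> 43 > 38, search left half
lo=9, hi=9, mid=9, arr[mid]=38 -> Found target at index 9!

Binary search finds 38 at index 9 after 4 comparisons. The search repeatedly halves the search space by comparing with the middle element.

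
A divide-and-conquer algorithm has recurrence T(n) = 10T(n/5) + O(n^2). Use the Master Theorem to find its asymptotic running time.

Master Theorem for T(n) = 10T(n/5) + O(n^2):

a = 10, b = 5, c = 2
log_b(a) = log_5(10) = 1.4307

Case 3: c = 2 > log_5(10) = 1.4307
T(n) = O(n^2) = O(n^2)

For T(n) = 10T(n/5) + O(n^2): log_5(10) = 1.4307. This is Case 3 of the Master Theorem (c > log_b(a), work dominated by root), giving O(n^2).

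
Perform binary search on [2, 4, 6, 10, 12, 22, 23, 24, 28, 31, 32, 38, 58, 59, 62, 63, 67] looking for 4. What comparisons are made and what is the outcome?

Binary search for 4 in [2, 4, 6, 10, 12, 22, 23, 24, 28, 31, 32, 38, 58, 59, 62, 63, 67]:

lo=0, hi=16, mid=8, arr[mid]=28 -> 28 > 4, search left half
lo=0, hi=7, mid=3, arr[mid]=10 -> 10 > 4, search left half
lo=0, hi=2, mid=1, arr[mid]=4 -> Found target at index 1!

Binary search finds 4 at index 1 after 3 comparisons. The search repeatedly halves the search space by comparing with the middle element.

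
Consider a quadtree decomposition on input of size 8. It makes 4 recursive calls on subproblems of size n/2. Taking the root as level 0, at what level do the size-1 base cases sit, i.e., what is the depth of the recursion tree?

For divide and conquer with division factor 2:

Problem sizes at each level:
Level 0: 8
Level 1: 4
Level 2: 2
Level 3: 1

The root is level 0 and the size-1 base case is level 3 (the tree spans levels 0 through 3, i.e. 4 levels counting the root), so the depth is the number of divisions: log_2(8) = 3

The recursion tree depth is log_2(8) = 3. At each level, the problem size is divided by 2, so it takes 3 divisions to reduce to a base case of size 1. The algorithm makes 4 recursive calls at each level.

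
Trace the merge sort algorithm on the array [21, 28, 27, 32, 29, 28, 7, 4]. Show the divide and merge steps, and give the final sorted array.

Merge sort trace:

Split: [21, 28, 27, 32, 29, 28, 7, 4] -> [21, 28, 27, 32] and [29, 28, 7, 4]
  Split: [21, 28, 27, 32] -> [21, 28] and [27, 32]
    Split: [21, 28] -> [21] and [28]
    Merge: [21] + [28] -> [21, 28]
    Split: [27, 32] -> [27] and [32]
    Merge: [27] + [32] -> [27, 32]
  Merge: [21, 28] + [27, 32] -> [21, 27, 28, 32]
  Split: [29, 28, 7, 4] -> [29, 28] and [7, 4]
    Split: [29, 28] -> [29] and [28]
    Merge: [29] + [28] -> [28, 29]
    Split: [7, 4] -> [7] and [4]
    Merge: [7] + [4] -> [4, 7]
  Merge: [28, 29] + [4, 7] -> [4, 7, 28, 29]
Merge: [21, 27, 28, 32] + [4, 7, 28, 29] -> [4, 7, 21, 27, 28, 28, 29, 32]

Final sorted array: [4, 7, 21, 27, 28, 28, 29, 32]

The merge sort proceeds by recursively splitting the array and merging sorted halves.
After all merges, the sorted array is [4, 7, 21, 27, 28, 28, 29, 32].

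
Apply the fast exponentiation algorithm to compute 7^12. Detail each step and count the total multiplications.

Computing 7^12 by squaring (build up from 7^1; each line after the first costs one multiplication):

7^1 = 7
7^2 = (7^1)^2 = 7^2 = 49
7^3 = 7 * 7^2 = 7 * 49 = 343
7^6 = (7^3)^2 = 343^2 = 117649
7^12 = (7^6)^2 = 117649^2 = 13841287201

Result: 13841287201
Multiplications needed: 4 (4 lines after 7^1)

7^12 = 13841287201. Using exponentiation by squaring, this requires 4 multiplications. The key idea: if the exponent is even, square the half-power; if odd, multiply by the base once.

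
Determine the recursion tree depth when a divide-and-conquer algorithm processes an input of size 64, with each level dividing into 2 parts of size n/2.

For divide and conquer with division factor 2:

Problem sizes at each level:
Level 0: 64
Level 1: 32
Level 2: 16
Level 3: 8
Level 4: 4
Level 5: 2
Level 6: 1

The root is level 0 and the size-1 base case is level 6 (the tree spans levels 0 through 6, i.e. 7 levels counting the root), so the depth is the number of divisions: log_2(64) = 6

The recursion tree depth is log_2(64) = 6. At each level, the problem size is divided by 2, so it takes 6 divisions to reduce to a base case of size 1. The algorithm makes 2 recursive calls at each level.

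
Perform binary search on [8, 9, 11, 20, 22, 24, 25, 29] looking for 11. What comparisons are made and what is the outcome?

Binary search for 11 in [8, 9, 11, 20, 22, 24, 25, 29]:

lo=0, hi=7, mid=3, arr[mid]=20 -> 20 > 11, search left half
lo=0, hi=2, mid=1, arr[mid]=9 -> 9 < 11, search right half
lo=2, hi=2, mid=2, arr[mid]=11 -> Found target at index 2!

Binary search finds 11 at index 2 after 3 comparisons. The search repeatedly halves the search space by comparing with the middle element.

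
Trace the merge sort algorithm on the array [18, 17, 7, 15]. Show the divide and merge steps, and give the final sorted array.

Merge sort trace:

Split: [18, 17, 7, 15] -> [18, 17] and [7, 15]
  Split: [18, 17] -> [18] and [17]
  Merge: [18] + [17] -> [17, 18]
  Split: [7, 15] -> [7] and [15]
  Merge: [7] + [15] -> [7, 15]
Merge: [17, 18] + [7, 15] -> [7, 15, 17, 18]

Final sorted array: [7, 15, 17, 18]

The merge sort proceeds by recursively splitting the array and merging sorted halves.
After all merges, the sorted array is [7, 15, 17, 18].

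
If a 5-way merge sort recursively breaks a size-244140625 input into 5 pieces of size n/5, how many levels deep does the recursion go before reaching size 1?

For divide and conquer with division factor 5:

Problem sizes at each level:
Level 0: 244140625
Level 1: 48828125
Level 2: 9765625
Level 3: 1953125
Level 4: 390625
Level 5: 78125
Level 6: 15625
Level 7: 3125
Level 8: 625
Level 9: 125
Level 10: 25
Level 11: 5
Level 12: 1

The root is level 0 and the size-1 base case is level 12 (the tree spans levels 0 through 12, i.e. 13 levels counting the root), so the depth is the number of divisions: log_5(244140625) = 12

The recursion tree depth is log_5(244140625) = 12. At each level, the problem size is divided by 5, so it takes 12 divisions to reduce to a base case of size 1. The algorithm makes 5 recursive calls at each level.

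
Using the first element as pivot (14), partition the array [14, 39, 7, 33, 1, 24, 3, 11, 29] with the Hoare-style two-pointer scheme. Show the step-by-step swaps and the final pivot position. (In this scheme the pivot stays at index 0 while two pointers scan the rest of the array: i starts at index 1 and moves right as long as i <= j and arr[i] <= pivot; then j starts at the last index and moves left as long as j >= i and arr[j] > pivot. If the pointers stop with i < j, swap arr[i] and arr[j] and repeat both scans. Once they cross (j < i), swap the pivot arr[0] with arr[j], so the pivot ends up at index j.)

Hoare-style two-pointer partition with pivot = 14:

Initial array: [14, 39, 7, 33, 1, 24, 3, 11, 29]

Pointers start at i = 1, j = 8.
i stops at index 1 (arr[1]=39 > 14), j stops at index 7 (arr[7]=11 <= 14): swap arr[1] and arr[7], array becomes [14, 11, 7, 33, 1, 24, 3, 39, 29]
i stops at index 3 (arr[3]=33 > 14), j stops at index 6 (arr[6]=3 <= 14): swap arr[3] and arr[6], array becomes [14, 11, 7, 3, 1, 24, 33, 39, 29]
i ends at 5, j ends at 4: the pointers have crossed (j < i), so scanning stops.

Swap pivot arr[0] with arr[4] to place pivot at position 4: [1, 11, 7, 3, 14, 24, 33, 39, 29]
Pivot position: 4

After partitioning with pivot 14, the array becomes [1, 11, 7, 3, 14, 24, 33, 39, 29]. The pivot is placed at index 4. All elements to the left of the pivot are <= 14, and all elements to the right are > 14.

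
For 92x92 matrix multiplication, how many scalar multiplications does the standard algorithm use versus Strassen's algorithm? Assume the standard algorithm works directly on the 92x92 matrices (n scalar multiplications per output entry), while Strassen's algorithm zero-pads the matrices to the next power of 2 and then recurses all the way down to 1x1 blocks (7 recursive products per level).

Matrix multiplication for 92x92 matrices:

Strassen's algorithm requires power-of-2 dimensions. Pad 92x92 to 128x128 (next power of 2).

Standard algorithm: 92^3 = 778688 multiplications
Strassen's algorithm: 7^(log2(128)) = 7^7 = 823543 multiplications
Difference: 778688 - 823543 = -44855 (Strassen uses MORE here due to padding overhead — for small or just-over-power-of-2 n, padding can outweigh the per-level savings)

Standard: 778688 multiplications (92^3). Strassen: 823543 multiplications (7^7, after padding to 128x128). Strassen reduces 8 recursive multiplications to 7 at each level.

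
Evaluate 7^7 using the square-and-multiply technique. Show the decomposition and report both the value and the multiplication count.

Computing 7^7 by squaring (build up from 7^1; each line after the first costs one multiplication):

7^1 = 7
7^2 = (7^1)^2 = 7^2 = 49
7^3 = 7 * 7^2 = 7 * 49 = 343
7^6 = (7^3)^2 = 343^2 = 117649
7^7 = 7 * 7^6 = 7 * 117649 = 823543

Result: 823543
Multiplications needed: 4 (4 lines after 7^1)

7^7 = 823543. Using exponentiation by squaring, this requires 4 multiplications. The key idea: if the exponent is even, square the half-power; if odd, multiply by the base once.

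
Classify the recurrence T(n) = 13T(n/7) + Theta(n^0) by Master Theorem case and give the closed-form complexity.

Master Theorem for T(n) = 13T(n/7) + O(n^0):

a = 13, b = 7, c = 0
log_b(a) = log_7(13) = 1.3181

Case 1: c = 0 < log_7(13) = 1.3181
T(n) = O(n^(log_7 13))

For T(n) = 13T(n/7) + O(n^0): log_7(13) = 1.3181. This is Case 1 of the Master Theorem (c < log_b(a), work dominated by leaves), giving O(n^(log_7 13)).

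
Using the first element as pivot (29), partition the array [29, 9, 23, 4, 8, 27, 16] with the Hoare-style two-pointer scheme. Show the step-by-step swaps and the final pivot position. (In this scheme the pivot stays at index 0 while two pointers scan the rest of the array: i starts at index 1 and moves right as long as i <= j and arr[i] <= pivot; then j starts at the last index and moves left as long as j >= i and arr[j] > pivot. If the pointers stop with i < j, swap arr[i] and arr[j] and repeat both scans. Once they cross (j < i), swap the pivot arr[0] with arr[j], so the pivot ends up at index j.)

Hoare-style two-pointer partition with pivot = 29:

Initial array: [29, 9, 23, 4, 8, 27, 16]

Pointers start at i = 1, j = 6.
i ends at 7, j ends at 6: the pointers have crossed (j < i), so scanning stops.

Swap pivot arr[0] with arr[6] to place pivot at position 6: [16, 9, 23, 4, 8, 27, 29]
Pivot position: 6

After partitioning with pivot 29, the array becomes [16, 9, 23, 4, 8, 27, 29]. The pivot is placed at index 6. All elements to the left of the pivot are <= 29, and all elements to the right are > 29.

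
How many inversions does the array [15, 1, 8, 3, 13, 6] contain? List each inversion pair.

Finding inversions in [15, 1, 8, 3, 13, 6]:

(0, 1): arr[0]=15 > arr[1]=1
(0, 2): arr[0]=15 > arr[2]=8
(0, 3): arr[0]=15 > arr[3]=3
(0, 4): arr[0]=15 > arr[4]=13
(0, 5): arr[0]=15 > arr[5]=6
(2, 3): arr[2]=8 > arr[3]=3
(2, 5): arr[2]=8 > arr[5]=6
(4, 5): arr[4]=13 > arr[5]=6

Total inversions: 8

The array has 8 inversion(s): (0,1), (0,2), (0,3), (0,4), (0,5), (2,3), (2,5), (4,5). Each pair (i,j) satisfies i < j and arr[i] > arr[j].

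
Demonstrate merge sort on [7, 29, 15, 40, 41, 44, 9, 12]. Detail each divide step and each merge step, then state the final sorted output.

Merge sort trace:

Split: [7, 29, 15, 40, 41, 44, 9, 12] -> [7, 29, 15, 40] and [41, 44, 9, 12]
  Split: [7, 29, 15, 40] -> [7, 29] and [15, 40]
    Split: [7, 29] -> [7] and [29]
    Merge: [7] + [29] -> [7, 29]
    Split: [15, 40] -> [15] and [40]
    Merge: [15] + [40] -> [15, 40]
  Merge: [7, 29] + [15, 40] -> [7, 15, 29, 40]
  Split: [41, 44, 9, 12] -> [41, 44] and [9, 12]
    Split: [41, 44] -> [41] and [44]
    Merge: [41] + [44] -> [41, 44]
    Split: [9, 12] -> [9] and [12]
    Merge: [9] + [12] -> [9, 12]
  Merge: [41, 44] + [9, 12] -> [9, 12, 41, 44]
Merge: [7, 15, 29, 40] + [9, 12, 41, 44] -> [7, 9, 12, 15, 29, 40, 41, 44]

Final sorted array: [7, 9, 12, 15, 29, 40, 41, 44]

The merge sort proceeds by recursively splitting the array and merging sorted halves.
After all merges, the sorted array is [7, 9, 12, 15, 29, 40, 41, 44].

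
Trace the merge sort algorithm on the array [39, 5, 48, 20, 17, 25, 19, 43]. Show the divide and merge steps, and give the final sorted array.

Merge sort trace:

Split: [39, 5, 48, 20, 17, 25, 19, 43] -> [39, 5, 48, 20] and [17, 25, 19, 43]
  Split: [39, 5, 48, 20] -> [39, 5] and [48, 20]
    Split: [39, 5] -> [39] and [5]
    Merge: [39] + [5] -> [5, 39]
    Split: [48, 20] -> [48] and [20]
    Merge: [48] + [20] -> [20, 48]
  Merge: [5, 39] + [20, 48] -> [5, 20, 39, 48]
  Split: [17, 25, 19, 43] -> [17, 25] and [19, 43]
    Split: [17, 25] -> [17] and [25]
    Merge: [17] + [25] -> [17, 25]
    Split: [19, 43] -> [19] and [43]
    Merge: [19] + [43] -> [19, 43]
  Merge: [17, 25] + [19, 43] -> [17, 19, 25, 43]
Merge: [5, 20, 39, 48] + [17, 19, 25, 43] -> [5, 17, 19, 20, 25, 39, 43, 48]

Final sorted array: [5, 17, 19, 20, 25, 39, 43, 48]

The merge sort proceeds by recursively splitting the array and merging sorted halves.
After all merges, the sorted array is [5, 17, 19, 20, 25, 39, 43, 48].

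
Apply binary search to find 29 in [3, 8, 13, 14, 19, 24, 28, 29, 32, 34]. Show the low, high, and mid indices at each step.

Binary search for 29 in [3, 8, 13, 14, 19, 24, 28, 29, 32, 34]:

lo=0, hi=9, mid=4, arr[mid]=19 -> 19 < 29, search right half
lo=5, hi=9, mid=7, arr[mid]=29 -> Found target at index 7!

Binary search finds 29 at index 7 after 2 comparisons. The search repeatedly halves the search space by comparing with the middle element.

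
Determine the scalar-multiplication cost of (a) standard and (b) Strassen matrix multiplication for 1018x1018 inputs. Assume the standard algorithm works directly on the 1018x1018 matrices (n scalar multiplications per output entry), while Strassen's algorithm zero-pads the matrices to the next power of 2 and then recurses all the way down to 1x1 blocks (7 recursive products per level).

Matrix multiplication for 1018x1018 matrices:

Strassen's algorithm requires power-of-2 dimensions. Pad 1018x1018 to 1024x1024 (next power of 2).

Standard algorithm: 1018^3 = 1054977832 multiplications
Strassen's algorithm: 7^(log2(1024)) = 7^10 = 282475249 multiplications
Savings: 1054977832 - 282475249 = 772502583 multiplications

Standard: 1054977832 multiplications (1018^3). Strassen: 282475249 multiplications (7^10, after padding to 1024x1024). Strassen reduces 8 recursive multiplications to 7 at each level.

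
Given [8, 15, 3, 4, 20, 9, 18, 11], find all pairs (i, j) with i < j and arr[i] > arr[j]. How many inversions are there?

Finding inversions in [8, 15, 3, 4, 20, 9, 18, 11]:

(0, 2): arr[0]=8 > arr[2]=3
(0, 3): arr[0]=8 > arr[3]=4
(1, 2): arr[1]=15 > arr[2]=3
(1, 3): arr[1]=15 > arr[3]=4
(1, 5): arr[1]=15 > arr[5]=9
(1, 7): arr[1]=15 > arr[7]=11
(4, 5): arr[4]=20 > arr[5]=9
(4, 6): arr[4]=20 > arr[6]=18
(4, 7): arr[4]=20 > arr[7]=11
(6, 7): arr[6]=18 > arr[7]=11

Total inversions: 10

The array has 10 inversion(s): (0,2), (0,3), (1,2), (1,3), (1,5), (1,7), (4,5), (4,6), (4,7), (6,7). Each pair (i,j) satisfies i < j and arr[i] > arr[j].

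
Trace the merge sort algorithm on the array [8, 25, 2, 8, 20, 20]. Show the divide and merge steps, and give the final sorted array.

Merge sort trace:

Split: [8, 25, 2, 8, 20, 20] -> [8, 25, 2] and [8, 20, 20]
  Split: [8, 25, 2] -> [8] and [25, 2]
    Split: [25, 2] -> [25] and [2]
    Merge: [25] + [2] -> [2, 25]
  Merge: [8] + [2, 25] -> [2, 8, 25]
  Split: [8, 20, 20] -> [8] and [20, 20]
    Split: [20, 20] -> [20] and [20]
    Merge: [20] + [20] -> [20, 20]
  Merge: [8] + [20, 20] -> [8, 20, 20]
Merge: [2, 8, 25] + [8, 20, 20] -> [2, 8, 8, 20, 20, 25]

Final sorted array: [2, 8, 8, 20, 20, 25]

The merge sort proceeds by recursively splitting the array and merging sorted halves.
After all merges, the sorted array is [2, 8, 8, 20, 20, 25].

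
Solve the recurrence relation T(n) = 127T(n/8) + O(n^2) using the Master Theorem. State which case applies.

Master Theorem for T(n) = 127T(n/8) + O(n^2):

a = 127, b = 8, c = 2
log_b(a) = log_8(127) = 2.3296

Case 1: c = 2 < log_8(127) = 2.3296
T(n) = O(n^(log_8 127))

For T(n) = 127T(n/8) + O(n^2): log_8(127) = 2.3296. This is Case 1 of the Master Theorem (c < log_b(a), work dominated by leaves), giving O(n^(log_8 127)).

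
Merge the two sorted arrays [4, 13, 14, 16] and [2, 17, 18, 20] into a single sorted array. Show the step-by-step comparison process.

Merging process:

Compare 4 vs 2: take 2 from right. Merged: [2]
Compare 4 vs 17: take 4 from left. Merged: [2, 4]
Compare 13 vs 17: take 13 from left. Merged: [2, 4, 13]
Compare 14 vs 17: take 14 from left. Merged: [2, 4, 13, 14]
Compare 16 vs 17: take 16 from left. Merged: [2, 4, 13, 14, 16]
Append remaining from right: [17, 18, 20]. Merged: [2, 4, 13, 14, 16, 17, 18, 20]

Final merged array: [2, 4, 13, 14, 16, 17, 18, 20]
Total comparisons: 5

The merged array is [2, 4, 13, 14, 16, 17, 18, 20], requiring 5 comparisons. The merge step runs in O(n) time where n is the total number of elements.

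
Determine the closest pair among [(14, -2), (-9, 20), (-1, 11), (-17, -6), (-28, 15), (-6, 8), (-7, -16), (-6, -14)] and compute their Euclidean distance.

Computing all pairwise distances among 8 points:

d((14, -2), (-9, 20)) = 31.8277
d((14, -2), (-1, 11)) = 19.8494
d((14, -2), (-17, -6)) = 31.257
d((14, -2), (-28, 15)) = 45.31
d((14, -2), (-6, 8)) = 22.3607
d((14, -2), (-7, -16)) = 25.2389
d((14, -2), (-6, -14)) = 23.3238
d((-9, 20), (-1, 11)) = 12.0416
d((-9, 20), (-17, -6)) = 27.2029
d((-9, 20), (-28, 15)) = 19.6469
d((-9, 20), (-6, 8)) = 12.3693
d((-9, 20), (-7, -16)) = 36.0555
d((-9, 20), (-6, -14)) = 34.1321
d((-1, 11), (-17, -6)) = 23.3452
d((-1, 11), (-28, 15)) = 27.2947
d((-1, 11), (-6, 8)) = 5.831
d((-1, 11), (-7, -16)) = 27.6586
d((-1, 11), (-6, -14)) = 25.4951
d((-17, -6), (-28, 15)) = 23.7065
d((-17, -6), (-6, 8)) = 17.8045
d((-17, -6), (-7, -16)) = 14.1421
d((-17, -6), (-6, -14)) = 13.6015
d((-28, 15), (-6, 8)) = 23.0868
d((-28, 15), (-7, -16)) = 37.4433
d((-28, 15), (-6, -14)) = 36.4005
d((-6, 8), (-7, -16)) = 24.0208
d((-6, 8), (-6, -14)) = 22.0
d((-7, -16), (-6, -14)) = 2.2361 <-- minimum

Closest pair: (-7, -16) and (-6, -14) with distance 2.2361

The closest pair is (-7, -16) and (-6, -14) with Euclidean distance 2.2361. For 8 points, brute-force pairwise comparison is shown above. For large n, the divide-and-conquer algorithm (sort by x, recurse on halves, check the dividing strip) achieves O(n log n).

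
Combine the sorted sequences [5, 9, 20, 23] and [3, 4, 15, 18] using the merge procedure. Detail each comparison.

Merging process:

Compare 5 vs 3: take 3 from right. Merged: [3]
Compare 5 vs 4: take 4 from right. Merged: [3, 4]
Compare 5 vs 15: take 5 from left. Merged: [3, 4, 5]
Compare 9 vs 15: take 9 from left. Merged: [3, 4, 5, 9]
Compare 20 vs 15: take 15 from right. Merged: [3, 4, 5, 9, 15]
Compare 20 vs 18: take 18 from right. Merged: [3, 4, 5, 9, 15, 18]
Append remaining from left: [20, 23]. Merged: [3, 4, 5, 9, 15, 18, 20, 23]

Final merged array: [3, 4, 5, 9, 15, 18, 20, 23]
Total comparisons: 6

The merged array is [3, 4, 5, 9, 15, 18, 20, 23], requiring 6 comparisons. The merge step runs in O(n) time where n is the total number of elements.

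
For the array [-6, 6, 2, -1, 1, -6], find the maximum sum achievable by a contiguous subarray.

Using Kadane's algorithm on [-6, 6, 2, -1, 1, -6]:

Scanning through the array:
Position 1 (value 6): max_ending_here = 6, max_so_far = 6
Position 2 (value 2): max_ending_here = 8, max_so_far = 8
Position 3 (value -1): max_ending_here = 7, max_so_far = 8
Position 4 (value 1): max_ending_here = 8, max_so_far = 8
Position 5 (value -6): max_ending_here = 2, max_so_far = 8

Maximum subarray: [6, 2]
Maximum sum: 8

The maximum subarray is [6, 2] with sum 8. This subarray runs from index 1 to index 2.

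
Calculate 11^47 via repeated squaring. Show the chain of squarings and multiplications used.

Computing 11^47 by squaring (build up from 11^1; each line after the first costs one multiplication):

11^1 = 11
11^2 = (11^1)^2 = 11^2 = 121
11^4 = (11^2)^2 = 121^2 = 14641
11^5 = 11 * 11^4 = 11 * 14641 = 161051
11^10 = (11^5)^2 = 161051^2 = 25937424601
11^11 = 11 * 11^10 = 11 * 25937424601 = 285311670611
11^22 = (11^11)^2 = 285311670611^2 = 81402749386839761113321
11^23 = 11 * 11^22 = 11 * 81402749386839761113321 = 895430243255237372246531
11^46 = (11^23)^2 = 895430243255237372246531^2 = 801795320536133573571931534665380233173841533961
11^47 = 11 * 11^46 = 11 * 801795320536133573571931534665380233173841533961 = 8819748525897469309291246881319182564912256873571

Result: 8819748525897469309291246881319182564912256873571
Multiplications needed: 9 (9 lines after 11^1)

11^47 = 8819748525897469309291246881319182564912256873571. Using exponentiation by squaring, this requires 9 multiplications. The key idea: if the exponent is even, square the half-power; if odd, multiply by the base once.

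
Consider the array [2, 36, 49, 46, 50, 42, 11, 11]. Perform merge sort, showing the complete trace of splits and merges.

Merge sort trace:

Split: [2, 36, 49, 46, 50, 42, 11, 11] -> [2, 36, 49, 46] and [50, 42, 11, 11]
  Split: [2, 36, 49, 46] -> [2, 36] and [49, 46]
    Split: [2, 36] -> [2] and [36]
    Merge: [2] + [36] -> [2, 36]
    Split: [49, 46] -> [49] and [46]
    Merge: [49] + [46] -> [46, 49]
  Merge: [2, 36] + [46, 49] -> [2, 36, 46, 49]
  Split: [50, 42, 11, 11] -> [50, 42] and [11, 11]
    Split: [50, 42] -> [50] and [42]
    Merge: [50] + [42] -> [42, 50]
    Split: [11, 11] -> [11] and [11]
    Merge: [11] + [11] -> [11, 11]
  Merge: [42, 50] + [11, 11] -> [11, 11, 42, 50]
Merge: [2, 36, 46, 49] + [11, 11, 42, 50] -> [2, 11, 11, 36, 42, 46, 49, 50]

Final sorted array: [2, 11, 11, 36, 42, 46, 49, 50]

The merge sort proceeds by recursively splitting the array and merging sorted halves.
After all merges, the sorted array is [2, 11, 11, 36, 42, 46, 49, 50].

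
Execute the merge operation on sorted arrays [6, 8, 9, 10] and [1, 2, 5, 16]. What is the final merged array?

Merging process:

Compare 6 vs 1: take 1 from right. Merged: [1]
Compare 6 vs 2: take 2 from right. Merged: [1, 2]
Compare 6 vs 5: take 5 from right. Merged: [1, 2, 5]
Compare 6 vs 16: take 6 from left. Merged: [1, 2, 5, 6]
Compare 8 vs 16: take 8 from left. Merged: [1, 2, 5, 6, 8]
Compare 9 vs 16: take 9 from left. Merged: [1, 2, 5, 6, 8, 9]
Compare 10 vs 16: take 10 from left. Merged: [1, 2, 5, 6, 8, 9, 10]
Append remaining from right: [16]. Merged: [1, 2, 5, 6, 8, 9, 10, 16]

Final merged array: [1, 2, 5, 6, 8, 9, 10, 16]
Total comparisons: 7

The merged array is [1, 2, 5, 6, 8, 9, 10, 16], requiring 7 comparisons. The merge step runs in O(n) time where n is the total number of elements.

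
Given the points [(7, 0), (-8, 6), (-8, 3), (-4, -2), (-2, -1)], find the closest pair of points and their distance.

Computing all pairwise distances among 5 points:

d((7, 0), (-8, 6)) = 16.1555
d((7, 0), (-8, 3)) = 15.2971
d((7, 0), (-4, -2)) = 11.1803
d((7, 0), (-2, -1)) = 9.0554
d((-8, 6), (-8, 3)) = 3.0
d((-8, 6), (-4, -2)) = 8.9443
d((-8, 6), (-2, -1)) = 9.2195
d((-8, 3), (-4, -2)) = 6.4031
d((-8, 3), (-2, -1)) = 7.2111
d((-4, -2), (-2, -1)) = 2.2361 <-- minimum

Closest pair: (-4, -2) and (-2, -1) with distance 2.2361

The closest pair is (-4, -2) and (-2, -1) with Euclidean distance 2.2361. For 5 points, brute-force pairwise comparison is shown above. For large n, the divide-and-conquer algorithm (sort by x, recurse on halves, check the dividing strip) achieves O(n log n).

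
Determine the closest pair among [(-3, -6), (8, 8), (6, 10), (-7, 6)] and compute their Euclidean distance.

Computing all pairwise distances among 4 points:

d((-3, -6), (8, 8)) = 17.8045
d((-3, -6), (6, 10)) = 18.3576
d((-3, -6), (-7, 6)) = 12.6491
d((8, 8), (6, 10)) = 2.8284 <-- minimum
d((8, 8), (-7, 6)) = 15.1327
d((6, 10), (-7, 6)) = 13.6015

Closest pair: (8, 8) and (6, 10) with distance 2.8284

The closest pair is (8, 8) and (6, 10) with Euclidean distance 2.8284. For 4 points, brute-force pairwise comparison is shown above. For large n, the divide-and-conquer algorithm (sort by x, recurse on halves, check the dividing strip) achieves O(n log n).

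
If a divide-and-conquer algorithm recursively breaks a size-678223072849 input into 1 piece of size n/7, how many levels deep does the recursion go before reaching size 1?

For divide and conquer with division factor 7:

Problem sizes at each level:
Level 0: 678223072849
Level 1: 96889010407
Level 2: 13841287201
Level 3: 1977326743
Level 4: 282475249
Level 5: 40353607
Level 6: 5764801
Level 7: 823543
Level 8: 117649
Level 9: 16807
Level 10: 2401
Level 11: 343
Level 12: 49
Level 13: 7
Level 14: 1

The root is level 0 and the size-1 base case is level 14 (the tree spans levels 0 through 14, i.e. 15 levels counting the root), so the depth is the number of divisions: log_7(678223072849) = 14

The recursion tree depth is log_7(678223072849) = 14. At each level, the problem size is divided by 7, so it takes 14 divisions to reduce to a base case of size 1. The algorithm makes 1 recursive call at each level.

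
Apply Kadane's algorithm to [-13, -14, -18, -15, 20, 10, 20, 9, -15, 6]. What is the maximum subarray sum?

Using Kadane's algorithm on [-13, -14, -18, -15, 20, 10, 20, 9, -15, 6]:

Scanning through the array:
Position 1 (value -14): max_ending_here = -14, max_so_far = -13
Position 2 (value -18): max_ending_here = -18, max_so_far = -13
Position 3 (value -15): max_ending_here = -15, max_so_far = -13
Position 4 (value 20): max_ending_here = 20, max_so_far = 20
Position 5 (value 10): max_ending_here = 30, max_so_far = 30
Position 6 (value 20): max_ending_here = 50, max_so_far = 50
Position 7 (value 9): max_ending_here = 59, max_so_far = 59
Position 8 (value -15): max_ending_here = 44, max_so_far = 59
Position 9 (value 6): max_ending_here = 50, max_so_far = 59

Maximum subarray: [20, 10, 20, 9]
Maximum sum: 59

The maximum subarray is [20, 10, 20, 9] with sum 59. This subarray runs from index 4 to index 7.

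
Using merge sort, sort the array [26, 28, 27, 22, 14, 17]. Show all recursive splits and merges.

Merge sort trace:

Split: [26, 28, 27, 22, 14, 17] -> [26, 28, 27] and [22, 14, 17]
  Split: [26, 28, 27] -> [26] and [28, 27]
    Split: [28, 27] -> [28] and [27]
    Merge: [28] + [27] -> [27, 28]
  Merge: [26] + [27, 28] -> [26, 27, 28]
  Split: [22, 14, 17] -> [22] and [14, 17]
    Split: [14, 17] -> [14] and [17]
    Merge: [14] + [17] -> [14, 17]
  Merge: [22] + [14, 17] -> [14, 17, 22]
Merge: [26, 27, 28] + [14, 17, 22] -> [14, 17, 22, 26, 27, 28]

Final sorted array: [14, 17, 22, 26, 27, 28]

The merge sort proceeds by recursively splitting the array and merging sorted halves.
After all merges, the sorted array is [14, 17, 22, 26, 27, 28].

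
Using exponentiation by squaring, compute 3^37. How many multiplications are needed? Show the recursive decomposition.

Computing 3^37 by squaring (build up from 3^1; each line after the first costs one multiplication):

3^1 = 3
3^2 = (3^1)^2 = 3^2 = 9
3^4 = (3^2)^2 = 9^2 = 81
3^8 = (3^4)^2 = 81^2 = 6561
3^9 = 3 * 3^8 = 3 * 6561 = 19683
3^18 = (3^9)^2 = 19683^2 = 387420489
3^36 = (3^18)^2 = 387420489^2 = 150094635296999121
3^37 = 3 * 3^36 = 3 * 150094635296999121 = 450283905890997363

Result: 450283905890997363
Multiplications needed: 7 (7 lines after 3^1)

3^37 = 450283905890997363. Using exponentiation by squaring, this requires 7 multiplications. The key idea: if the exponent is even, square the half-power; if odd, multiply by the base once.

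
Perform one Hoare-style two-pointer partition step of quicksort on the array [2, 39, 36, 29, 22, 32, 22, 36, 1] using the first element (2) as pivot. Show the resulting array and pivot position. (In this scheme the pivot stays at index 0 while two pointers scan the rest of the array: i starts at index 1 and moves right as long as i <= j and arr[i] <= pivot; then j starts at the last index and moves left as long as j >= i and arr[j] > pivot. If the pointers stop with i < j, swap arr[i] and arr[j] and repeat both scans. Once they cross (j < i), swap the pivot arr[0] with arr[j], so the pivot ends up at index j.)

Hoare-style two-pointer partition with pivot = 2:

Initial array: [2, 39, 36, 29, 22, 32, 22, 36, 1]

Pointers start at i = 1, j = 8.
i stops at index 1 (arr[1]=39 > 2), j stops at index 8 (arr[8]=1 <= 2): swap arr[1] and arr[8], array becomes [2, 1, 36, 29, 22, 32, 22, 36, 39]
i ends at 2, j ends at 1: the pointers have crossed (j < i), so scanning stops.

Swap pivot arr[0] with arr[1] to place pivot at position 1: [1, 2, 36, 29, 22, 32, 22, 36, 39]
Pivot position: 1

After partitioning with pivot 2, the array becomes [1, 2, 36, 29, 22, 32, 22, 36, 39]. The pivot is placed at index 1. All elements to the left of the pivot are <= 2, and all elements to the right are > 2.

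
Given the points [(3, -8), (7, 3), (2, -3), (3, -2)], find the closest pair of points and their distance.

Computing all pairwise distances among 4 points:

d((3, -8), (7, 3)) = 11.7047
d((3, -8), (2, -3)) = 5.099
d((3, -8), (3, -2)) = 6.0
d((7, 3), (2, -3)) = 7.8102
d((7, 3), (3, -2)) = 6.4031
d((2, -3), (3, -2)) = 1.4142 <-- minimum

Closest pair: (2, -3) and (3, -2) with distance 1.4142

The closest pair is (2, -3) and (3, -2) with Euclidean distance 1.4142. For 4 points, brute-force pairwise comparison is shown above. For large n, the divide-and-conquer algorithm (sort by x, recurse on halves, check the dividing strip) achieves O(n log n).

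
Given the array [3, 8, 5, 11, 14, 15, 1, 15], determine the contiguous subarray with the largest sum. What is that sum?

Using Kadane's algorithm on [3, 8, 5, 11, 14, 15, 1, 15]:

Scanning through the array:
Position 1 (value 8): max_ending_here = 11, max_so_far = 11
Position 2 (value 5): max_ending_here = 16, max_so_far = 16
Position 3 (value 11): max_ending_here = 27, max_so_far = 27
Position 4 (value 14): max_ending_here = 41, max_so_far = 41
Position 5 (value 15): max_ending_here = 56, max_so_far = 56
Position 6 (value 1): max_ending_here = 57, max_so_far = 57
Position 7 (value 15): max_ending_here = 72, max_so_far = 72

Maximum subarray: [3, 8, 5, 11, 14, 15, 1, 15]
Maximum sum: 72

The maximum subarray is [3, 8, 5, 11, 14, 15, 1, 15] with sum 72. This subarray runs from index 0 to index 7.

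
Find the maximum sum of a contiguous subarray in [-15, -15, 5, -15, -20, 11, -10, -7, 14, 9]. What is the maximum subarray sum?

Using Kadane's algorithm on [-15, -15, 5, -15, -20, 11, -10, -7, 14, 9]:

Scanning through the array:
Position 1 (value -15): max_ending_here = -15, max_so_far = -15
Position 2 (value 5): max_ending_here = 5, max_so_far = 5
Position 3 (value -15): max_ending_here = -10, max_so_far = 5
Position 4 (value -20): max_ending_here = -20, max_so_far = 5
Position 5 (value 11): max_ending_here = 11, max_so_far = 11
Position 6 (value -10): max_ending_here = 1, max_so_far = 11
Position 7 (value -7): max_ending_here = -6, max_so_far = 11
Position 8 (value 14): max_ending_here = 14, max_so_far = 14
Position 9 (value 9): max_ending_here = 23, max_so_far = 23

Maximum subarray: [14, 9]
Maximum sum: 23

The maximum subarray is [14, 9] with sum 23. This subarray runs from index 8 to index 9.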